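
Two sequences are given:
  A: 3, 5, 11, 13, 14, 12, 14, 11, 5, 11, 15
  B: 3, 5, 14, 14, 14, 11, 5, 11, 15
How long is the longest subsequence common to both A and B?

A longest common subsequence is 3, 5, 14, 14, 11, 5, 11, 15 (length 8); the LCS DP confirms no longer common subsequence exists.

8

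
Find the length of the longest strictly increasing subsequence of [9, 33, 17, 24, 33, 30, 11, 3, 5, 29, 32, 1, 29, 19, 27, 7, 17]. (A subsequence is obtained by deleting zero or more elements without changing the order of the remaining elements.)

One longest increasing subsequence is 9, 17, 24, 30, 32 (positions 1,3,4,6,11), of length 5; no longer one exists.

5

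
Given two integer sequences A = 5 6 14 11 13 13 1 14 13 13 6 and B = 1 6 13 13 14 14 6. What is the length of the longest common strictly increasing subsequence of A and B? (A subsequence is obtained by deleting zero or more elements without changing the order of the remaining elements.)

3

A longest common strictly increasing subsequence is 6, 13, 14 (length 3); it appears in order in both A and B, and no longer such subsequence exists.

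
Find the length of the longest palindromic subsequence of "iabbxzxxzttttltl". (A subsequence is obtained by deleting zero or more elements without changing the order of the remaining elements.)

5

One longest palindromic subsequence is ttttt (positions 10,11,12,13,15); it reads the same forward and backward, and the interval DP gives dp[1][16] = 5.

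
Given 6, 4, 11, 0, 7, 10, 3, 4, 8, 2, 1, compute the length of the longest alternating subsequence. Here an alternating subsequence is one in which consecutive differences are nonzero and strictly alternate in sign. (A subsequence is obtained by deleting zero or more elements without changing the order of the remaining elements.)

Track the best alternating length ending on an up-step vs a down-step at each position: up/down = 1/1, 1/2, 3/1, 1/4, 5/4, 5/4, 5/6, 7/6, 7/6, 5/8, 5/8.
The maximum over both is 8; one such subsequence is 6, 4, 11, 0, 7, 3, 4, 2.

8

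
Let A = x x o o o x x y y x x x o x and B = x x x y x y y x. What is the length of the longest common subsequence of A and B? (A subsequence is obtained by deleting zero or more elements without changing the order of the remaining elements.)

Backtracking the LCS table gives one alignment: x (A1,B1) → x (A2,B2) → x (A6,B3) → x (A7,B5) → y (A8,B6) → y (A9,B7) → x (A14,B8).
So the longest common subsequence has length 7.

7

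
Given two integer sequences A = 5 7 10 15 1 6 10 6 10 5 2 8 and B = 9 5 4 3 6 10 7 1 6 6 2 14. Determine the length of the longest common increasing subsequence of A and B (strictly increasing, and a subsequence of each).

3

For each value that appears in both, track the longest common increasing run ending there.
The best achievable length is 3; one witness is 5, 6, 10 (A-positions 1,6,7, B-positions 2,5,6).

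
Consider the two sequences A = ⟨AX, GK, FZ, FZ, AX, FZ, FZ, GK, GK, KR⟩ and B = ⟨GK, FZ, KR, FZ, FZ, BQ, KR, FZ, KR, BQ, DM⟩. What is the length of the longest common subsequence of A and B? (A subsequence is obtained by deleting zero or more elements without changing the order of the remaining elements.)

Backtracking the LCS table gives one alignment: GK (A2,B1) → FZ (A3,B2) → FZ (A4,B4) → FZ (A6,B5) → FZ (A7,B8) → KR (A10,B9).
So the longest common subsequence has length 6.

6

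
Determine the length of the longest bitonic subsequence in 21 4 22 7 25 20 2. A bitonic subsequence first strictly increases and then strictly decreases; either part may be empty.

Let inc[i] be the LIS ending at i and dec[i] the longest strictly decreasing subsequence starting at i. inc = [1, 1, 2, 2, 3, 3, 1], dec = [3, 2, 3, 2, 3, 2, 1].
max_i inc[i]+dec[i]−1 = 5, with one witness 21, 22, 25, 20, 2.

5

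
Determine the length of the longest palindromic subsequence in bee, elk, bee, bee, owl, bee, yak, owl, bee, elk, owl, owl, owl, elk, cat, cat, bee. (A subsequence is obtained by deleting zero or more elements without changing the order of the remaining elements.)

One longest palindromic subsequence is bee elk owl owl owl owl owl elk bee (positions 1,2,5,8,11,12,13,14,17); it reads the same forward and backward, and the interval DP gives dp[1][17] = 9.

9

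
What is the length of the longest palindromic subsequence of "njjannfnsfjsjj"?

7

One longest palindromic subsequence is jjsjsjj (positions 2,3,9,11,12,13,14); it reads the same forward and backward, and the interval DP gives dp[1][14] = 7.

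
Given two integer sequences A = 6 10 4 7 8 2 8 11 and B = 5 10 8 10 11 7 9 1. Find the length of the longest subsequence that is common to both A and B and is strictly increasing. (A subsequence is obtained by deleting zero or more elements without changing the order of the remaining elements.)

2

For each value that appears in both, track the longest common increasing run ending there.
The best achievable length is 2; one witness is 10, 11 (A-positions 2,8, B-positions 2,5).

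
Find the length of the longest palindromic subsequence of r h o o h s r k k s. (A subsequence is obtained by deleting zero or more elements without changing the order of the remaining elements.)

One longest palindromic subsequence is rhoohr (positions 1,2,3,4,5,7); it reads the same forward and backward, and the interval DP gives dp[1][10] = 6.

6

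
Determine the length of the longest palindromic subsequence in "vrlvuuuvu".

One longest palindromic subsequence is vuuuv (positions 4,5,6,7,8); it reads the same forward and backward, and the interval DP gives dp[1][9] = 5.

5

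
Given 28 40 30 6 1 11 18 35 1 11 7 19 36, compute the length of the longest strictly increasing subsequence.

One longest increasing subsequence is 6, 11, 18, 35, 36 (positions 4,6,7,8,13), of length 5; no longer one exists.

5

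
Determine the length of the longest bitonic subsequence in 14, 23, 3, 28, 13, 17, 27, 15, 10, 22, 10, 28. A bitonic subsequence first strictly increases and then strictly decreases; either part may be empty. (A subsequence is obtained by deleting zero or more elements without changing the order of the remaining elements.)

One longest bitonic subsequence is 14, 23, 28, 27, 22, 10 (positions 1,2,4,7,10,11): it rises to 28 then falls. Length 6 is optimal.

6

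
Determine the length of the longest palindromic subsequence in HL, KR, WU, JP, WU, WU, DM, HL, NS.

5

Using dp[i][j] = 2 + dp[i+1][j−1] if the ends match, else max(dp[i+1][j], dp[i][j−1]):
dp[1][9] = 5. A witness is HL WU WU WU HL at positions 1,3,5,6,8.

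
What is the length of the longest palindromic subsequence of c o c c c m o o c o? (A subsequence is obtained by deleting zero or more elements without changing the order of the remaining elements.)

One longest palindromic subsequence is cocccoc (positions 1,2,3,4,5,8,9); it reads the same forward and backward, and the interval DP gives dp[1][10] = 7.

7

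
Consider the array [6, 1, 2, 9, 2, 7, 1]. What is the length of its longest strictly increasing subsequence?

Let dp[i] be the longest increasing subsequence ending at position i. Then dp = [1, 1, 2, 3, 2, 3, 1].
The maximum is 3; one witness is 1, 2, 9 at positions 2,3,4.

3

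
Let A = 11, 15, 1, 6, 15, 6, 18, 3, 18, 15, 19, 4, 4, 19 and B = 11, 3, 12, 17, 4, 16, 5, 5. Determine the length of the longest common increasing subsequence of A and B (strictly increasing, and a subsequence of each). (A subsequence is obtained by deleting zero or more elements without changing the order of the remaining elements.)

2

For each value that appears in both, track the longest common increasing run ending there.
The best achievable length is 2; one witness is 3, 4 (A-positions 8,12, B-positions 2,5).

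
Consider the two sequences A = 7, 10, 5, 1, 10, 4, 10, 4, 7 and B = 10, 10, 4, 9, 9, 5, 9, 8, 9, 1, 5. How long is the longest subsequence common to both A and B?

Backtracking the LCS table gives one alignment: 10 (A2,B2) → 5 (A3,B6) → 1 (A4,B10).
So the longest common subsequence has length 3.

3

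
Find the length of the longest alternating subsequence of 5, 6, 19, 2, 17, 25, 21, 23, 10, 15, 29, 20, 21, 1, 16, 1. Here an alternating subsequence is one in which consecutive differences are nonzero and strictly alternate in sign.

13

Track the best alternating length ending on an up-step vs a down-step at each position: up/down = 1/1, 2/1, 2/1, 1/3, 4/3, 4/1, 4/5, 6/5, 4/7, 8/7, 8/1, 8/9, 10/9, 1/11, 12/11, 1/13.
The maximum over both is 13; one such subsequence is 5, 6, 2, 25, 21, 23, 10, 29, 20, 21, 1, 16, 1.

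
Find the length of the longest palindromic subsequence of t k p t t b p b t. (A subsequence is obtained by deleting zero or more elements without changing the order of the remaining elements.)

One longest palindromic subsequence is tpttpt (positions 1,3,4,5,7,9); it reads the same forward and backward, and the interval DP gives dp[1][9] = 6.

6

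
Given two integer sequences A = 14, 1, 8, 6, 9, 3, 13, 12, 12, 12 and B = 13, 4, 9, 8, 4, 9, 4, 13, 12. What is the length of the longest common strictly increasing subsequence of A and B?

3

For each value that appears in both, track the longest common increasing run ending there.
The best achievable length is 3; one witness is 8, 9, 13 (A-positions 3,5,7, B-positions 4,6,8).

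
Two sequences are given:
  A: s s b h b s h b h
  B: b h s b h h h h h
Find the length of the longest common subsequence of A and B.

A longest common subsequence is sbhhh (length 5); the LCS DP confirms no longer common subsequence exists.

5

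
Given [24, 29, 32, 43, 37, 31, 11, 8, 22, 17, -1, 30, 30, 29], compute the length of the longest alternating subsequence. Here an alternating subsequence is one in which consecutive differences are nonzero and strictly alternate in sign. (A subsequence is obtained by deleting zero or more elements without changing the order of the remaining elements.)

7

Track the best alternating length ending on an up-step vs a down-step at each position: up/down = 1/1, 2/1, 2/1, 2/1, 2/3, 2/3, 1/3, 1/3, 4/3, 4/5, 1/5, 6/3, 6/3, 6/7.
The maximum over both is 7; one such subsequence is 24, 29, 11, 22, 17, 30, 29.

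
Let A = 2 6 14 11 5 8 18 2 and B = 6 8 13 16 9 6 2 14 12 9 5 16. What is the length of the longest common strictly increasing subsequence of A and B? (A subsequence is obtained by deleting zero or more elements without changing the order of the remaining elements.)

A longest common strictly increasing subsequence is 6, 8 (length 2); it appears in order in both A and B, and no longer such subsequence exists.

2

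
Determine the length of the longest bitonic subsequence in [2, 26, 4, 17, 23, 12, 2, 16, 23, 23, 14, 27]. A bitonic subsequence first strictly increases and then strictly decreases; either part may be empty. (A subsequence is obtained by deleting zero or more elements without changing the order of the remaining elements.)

6

One longest bitonic subsequence is 2, 4, 17, 23, 16, 14 (positions 1,3,4,5,8,11): it rises to 23 then falls. Length 6 is optimal.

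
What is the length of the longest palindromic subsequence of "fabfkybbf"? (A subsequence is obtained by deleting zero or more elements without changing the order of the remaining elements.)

5

One longest palindromic subsequence is fbbbf (positions 1,3,7,8,9); it reads the same forward and backward, and the interval DP gives dp[1][9] = 5.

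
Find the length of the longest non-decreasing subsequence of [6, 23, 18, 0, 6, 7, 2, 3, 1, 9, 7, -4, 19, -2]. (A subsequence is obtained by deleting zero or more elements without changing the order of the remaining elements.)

Let dp[i] be the longest non-decreasing subsequence ending at position i. Then dp = [1, 2, 2, 1, 2, 3, 2, 3, 2, 4, 4, 1, 5, 2].
The maximum is 5; one witness is 6, 6, 7, 9, 19 at positions 1,5,6,10,13.

5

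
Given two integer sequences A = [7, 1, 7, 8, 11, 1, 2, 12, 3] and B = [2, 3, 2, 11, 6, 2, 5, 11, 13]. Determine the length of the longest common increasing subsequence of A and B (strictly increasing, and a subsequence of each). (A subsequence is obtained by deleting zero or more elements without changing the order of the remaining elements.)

2

For each value that appears in both, track the longest common increasing run ending there.
The best achievable length is 2; one witness is 2, 3 (A-positions 7,9, B-positions 1,2).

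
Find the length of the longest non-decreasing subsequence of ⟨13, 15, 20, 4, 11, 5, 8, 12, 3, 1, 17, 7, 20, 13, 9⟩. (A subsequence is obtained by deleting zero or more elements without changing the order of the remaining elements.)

6

Scanning left to right, the best length ending at each element is: 13→1, 15→2, 20→3, 4→1, 11→2, 5→2, 8→3, 12→4, 3→1, 1→1, 17→5, 7→3, 20→6, 13→5, 9→4.
So the longest non-decreasing subsequence has length 6, e.g. 4, 5, 8, 12, 17, 20.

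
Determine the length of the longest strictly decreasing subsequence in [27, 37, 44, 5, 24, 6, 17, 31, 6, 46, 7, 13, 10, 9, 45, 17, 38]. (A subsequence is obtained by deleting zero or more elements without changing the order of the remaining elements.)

6

One longest decreasing subsequence is 27, 24, 17, 13, 10, 9 (positions 1,5,7,12,13,14), of length 6; no longer one exists.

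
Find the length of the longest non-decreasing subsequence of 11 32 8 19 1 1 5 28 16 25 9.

5

Let dp[i] be the longest non-decreasing subsequence ending at position i. Then dp = [1, 2, 1, 2, 1, 2, 3, 4, 4, 5, 4].
The maximum is 5; one witness is 1, 1, 5, 16, 25 at positions 5,6,7,9,10.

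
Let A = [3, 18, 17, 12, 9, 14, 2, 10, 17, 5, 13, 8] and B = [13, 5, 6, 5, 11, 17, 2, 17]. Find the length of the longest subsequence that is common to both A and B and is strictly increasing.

A longest common strictly increasing subsequence is 2, 17 (length 2); it appears in order in both A and B, and no longer such subsequence exists.

2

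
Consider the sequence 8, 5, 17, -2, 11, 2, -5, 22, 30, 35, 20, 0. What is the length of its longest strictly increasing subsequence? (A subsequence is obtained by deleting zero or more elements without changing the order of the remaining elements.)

5

Let dp[i] be the longest increasing subsequence ending at position i. Then dp = [1, 1, 2, 1, 2, 2, 1, 3, 4, 5, 3, 2].
The maximum is 5; one witness is 8, 17, 22, 30, 35 at positions 1,3,8,9,10.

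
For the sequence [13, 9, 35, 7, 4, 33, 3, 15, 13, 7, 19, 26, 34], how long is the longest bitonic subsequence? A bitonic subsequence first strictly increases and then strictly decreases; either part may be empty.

Let inc[i] be the LIS ending at i and dec[i] the longest strictly decreasing subsequence starting at i. inc = [1, 1, 2, 1, 1, 2, 1, 2, 2, 2, 3, 4, 5], dec = [5, 4, 5, 3, 2, 4, 1, 3, 2, 1, 1, 1, 1].
max_i inc[i]+dec[i]−1 = 6, with one witness 13, 35, 33, 15, 13, 7.

6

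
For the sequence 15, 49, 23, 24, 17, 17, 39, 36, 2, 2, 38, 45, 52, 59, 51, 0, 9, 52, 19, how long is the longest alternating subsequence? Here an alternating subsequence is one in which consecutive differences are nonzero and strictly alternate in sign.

11

Track the best alternating length ending on an up-step vs a down-step at each position: up/down = 1/1, 2/1, 2/3, 4/3, 2/5, 2/5, 6/3, 6/7, 1/7, 1/7, 8/7, 8/3, 8/1, 8/1, 8/9, 1/9, 10/9, 10/9, 10/11.
The maximum over both is 11; one such subsequence is 15, 49, 23, 24, 17, 39, 36, 52, 51, 52, 19.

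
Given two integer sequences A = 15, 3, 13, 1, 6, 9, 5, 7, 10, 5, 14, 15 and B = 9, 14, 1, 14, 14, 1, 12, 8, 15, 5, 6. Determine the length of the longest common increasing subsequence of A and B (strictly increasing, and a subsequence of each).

3

For each value that appears in both, track the longest common increasing run ending there.
The best achievable length is 3; one witness is 9, 14, 15 (A-positions 6,11,12, B-positions 1,2,9).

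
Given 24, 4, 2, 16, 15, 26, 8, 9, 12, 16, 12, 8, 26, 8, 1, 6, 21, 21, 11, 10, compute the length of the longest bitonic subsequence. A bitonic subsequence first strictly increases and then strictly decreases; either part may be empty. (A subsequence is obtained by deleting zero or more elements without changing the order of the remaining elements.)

9

One longest bitonic subsequence is 4, 8, 9, 12, 16, 26, 21, 11, 10 (positions 2,7,8,9,10,13,18,19,20): it rises to 26 then falls. Length 9 is optimal.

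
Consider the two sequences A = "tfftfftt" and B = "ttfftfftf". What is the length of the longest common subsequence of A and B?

A longest common subsequence is tfftfft (length 7); the LCS DP confirms no longer common subsequence exists.

7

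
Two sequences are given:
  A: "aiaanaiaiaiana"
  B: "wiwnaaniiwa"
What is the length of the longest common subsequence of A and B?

Backtracking the LCS table gives one alignment: i (A2,B2) → a (A3,B5) → a (A4,B6) → n (A5,B7) → i (A7,B8) → i (A9,B9) → a (A14,B11).
So the longest common subsequence has length 7.

7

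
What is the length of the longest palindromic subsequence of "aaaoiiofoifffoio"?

One longest palindromic subsequence is oioffffoio (positions 4,5,7,8,11,12,13,14,15,16); it reads the same forward and backward, and the interval DP gives dp[1][16] = 10.

10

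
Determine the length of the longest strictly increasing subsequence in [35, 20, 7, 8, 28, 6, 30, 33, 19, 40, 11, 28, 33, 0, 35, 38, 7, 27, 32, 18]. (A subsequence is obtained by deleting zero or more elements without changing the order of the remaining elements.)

7

Let dp[i] be the longest increasing subsequence ending at position i. Then dp = [1, 1, 1, 2, 3, 1, 4, 5, 3, 6, 3, 4, 5, 1, 6, 7, 2, 4, 5, 4].
The maximum is 7; one witness is 7, 8, 28, 30, 33, 35, 38 at positions 3,4,5,7,8,15,16.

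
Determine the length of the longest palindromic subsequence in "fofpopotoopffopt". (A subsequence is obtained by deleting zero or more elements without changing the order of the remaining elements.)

One longest palindromic subsequence is ofpootoopfo (positions 2,3,4,5,7,8,9,10,11,13,14); it reads the same forward and backward, and the interval DP gives dp[1][16] = 11.

11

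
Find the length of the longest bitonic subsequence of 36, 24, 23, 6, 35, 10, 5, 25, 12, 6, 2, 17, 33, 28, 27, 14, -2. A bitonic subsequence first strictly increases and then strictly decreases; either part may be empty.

One longest bitonic subsequence is 6, 10, 12, 17, 33, 28, 27, 14, -2 (positions 4,6,9,12,13,14,15,16,17): it rises to 33 then falls. Length 9 is optimal.

9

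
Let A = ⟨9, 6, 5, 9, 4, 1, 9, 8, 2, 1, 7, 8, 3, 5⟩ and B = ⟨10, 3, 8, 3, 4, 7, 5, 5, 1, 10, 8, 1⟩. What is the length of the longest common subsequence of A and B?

4

Backtracking the LCS table gives one alignment: 5 (A3,B8) → 1 (A6,B9) → 8 (A8,B11) → 1 (A10,B12).
So the longest common subsequence has length 4.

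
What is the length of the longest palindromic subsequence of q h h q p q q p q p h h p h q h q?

Using dp[i][j] = 2 + dp[i+1][j−1] if the ends match, else max(dp[i+1][j], dp[i][j−1]):
dp[1][17] = 12. A witness is qhhqpqqpqhhq at positions 1,2,3,4,5,6,7,8,9,14,16,17.

12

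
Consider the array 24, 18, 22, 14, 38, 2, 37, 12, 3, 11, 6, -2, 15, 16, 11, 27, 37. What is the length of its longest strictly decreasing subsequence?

Let dp[i] be the longest decreasing subsequence ending at position i. Then dp = [1, 2, 2, 3, 1, 4, 2, 4, 5, 5, 6, 7, 3, 3, 5, 3, 2].
The maximum is 7; one witness is 24, 18, 14, 12, 11, 6, -2 at positions 1,2,4,8,10,11,12.

7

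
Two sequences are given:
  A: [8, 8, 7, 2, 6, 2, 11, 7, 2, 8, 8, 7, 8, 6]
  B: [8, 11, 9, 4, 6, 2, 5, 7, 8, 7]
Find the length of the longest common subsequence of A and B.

6

Backtracking the LCS table gives one alignment: 8 (A1,B1) → 6 (A5,B5) → 2 (A6,B6) → 7 (A8,B8) → 8 (A11,B9) → 7 (A12,B10).
So the longest common subsequence has length 6.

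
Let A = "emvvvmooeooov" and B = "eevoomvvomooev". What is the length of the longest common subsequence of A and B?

9

Backtracking the LCS table gives one alignment: e (A1,B2) → m (A2,B6) → v (A3,B7) → v (A4,B8) → m (A6,B10) → o (A7,B11) → o (A8,B12) → e (A9,B13) → v (A13,B14).
So the longest common subsequence has length 9.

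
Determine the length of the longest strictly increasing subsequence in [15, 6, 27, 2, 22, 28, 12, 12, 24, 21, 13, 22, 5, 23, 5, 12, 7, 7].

5

Scanning left to right, the best length ending at each element is: 15→1, 6→1, 27→2, 2→1, 22→2, 28→3, 12→2, 12→2, 24→3, 21→3, 13→3, 22→4, 5→2, 23→5, 5→2, 12→3, 7→3, 7→3.
So the longest increasing subsequence has length 5, e.g. 6, 12, 21, 22, 23.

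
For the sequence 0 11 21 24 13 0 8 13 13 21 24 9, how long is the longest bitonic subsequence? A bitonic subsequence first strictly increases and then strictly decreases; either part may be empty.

6

One longest bitonic subsequence is 0, 11, 21, 24, 21, 9 (positions 1,2,3,4,10,12): it rises to 24 then falls. Length 6 is optimal.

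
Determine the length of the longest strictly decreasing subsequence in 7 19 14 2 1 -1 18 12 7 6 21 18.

One longest decreasing subsequence is 19, 14, 2, 1, -1 (positions 2,3,4,5,6), of length 5; no longer one exists.

5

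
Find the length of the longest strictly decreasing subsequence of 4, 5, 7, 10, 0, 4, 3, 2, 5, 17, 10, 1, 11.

Scanning left to right, the best length ending at each element is: 4→1, 5→1, 7→1, 10→1, 0→2, 4→2, 3→3, 2→4, 5→2, 17→1, 10→2, 1→5, 11→2.
So the longest decreasing subsequence has length 5, e.g. 5, 4, 3, 2, 1.

5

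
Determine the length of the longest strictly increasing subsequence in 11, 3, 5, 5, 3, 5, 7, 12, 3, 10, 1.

4

Let dp[i] be the longest increasing subsequence ending at position i. Then dp = [1, 1, 2, 2, 1, 2, 3, 4, 1, 4, 1].
The maximum is 4; one witness is 3, 5, 7, 12 at positions 2,3,7,8.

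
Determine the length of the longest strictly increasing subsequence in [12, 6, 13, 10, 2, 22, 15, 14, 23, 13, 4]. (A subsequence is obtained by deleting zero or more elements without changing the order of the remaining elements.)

4

Let dp[i] be the longest increasing subsequence ending at position i. Then dp = [1, 1, 2, 2, 1, 3, 3, 3, 4, 3, 2].
The maximum is 4; one witness is 12, 13, 22, 23 at positions 1,3,6,9.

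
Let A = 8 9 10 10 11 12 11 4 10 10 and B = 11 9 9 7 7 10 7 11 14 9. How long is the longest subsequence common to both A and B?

A longest common subsequence is 9, 10, 11 (length 3); the LCS DP confirms no longer common subsequence exists.

3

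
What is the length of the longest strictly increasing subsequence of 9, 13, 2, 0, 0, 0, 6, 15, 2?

3

Let dp[i] be the longest increasing subsequence ending at position i. Then dp = [1, 2, 1, 1, 1, 1, 2, 3, 2].
The maximum is 3; one witness is 9, 13, 15 at positions 1,2,8.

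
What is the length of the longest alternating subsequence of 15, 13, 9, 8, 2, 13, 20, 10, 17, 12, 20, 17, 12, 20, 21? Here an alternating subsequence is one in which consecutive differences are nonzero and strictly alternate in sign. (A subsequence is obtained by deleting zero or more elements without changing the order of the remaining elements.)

Track the best alternating length ending on an up-step vs a down-step at each position: up/down = 1/1, 1/2, 1/2, 1/2, 1/2, 3/2, 3/1, 3/4, 5/4, 5/6, 7/1, 7/8, 5/8, 9/1, 9/1.
The maximum over both is 9; one such subsequence is 15, 9, 13, 10, 17, 12, 20, 17, 20.

9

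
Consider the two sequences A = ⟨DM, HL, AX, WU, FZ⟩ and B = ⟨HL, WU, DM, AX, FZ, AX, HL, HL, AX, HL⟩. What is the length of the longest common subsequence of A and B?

Backtracking the LCS table gives one alignment: DM (A1,B3) → HL (A2,B8) → AX (A3,B9).
So the longest common subsequence has length 3.

3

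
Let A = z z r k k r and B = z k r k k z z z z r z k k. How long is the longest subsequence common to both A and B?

5

Backtracking the LCS table gives one alignment: z (A1,B8) → z (A2,B9) → r (A3,B10) → k (A4,B12) → k (A5,B13).
So the longest common subsequence has length 5.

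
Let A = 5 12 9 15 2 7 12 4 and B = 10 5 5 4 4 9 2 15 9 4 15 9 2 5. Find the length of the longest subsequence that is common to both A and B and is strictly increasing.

A longest common strictly increasing subsequence is 5, 9, 15 (length 3); it appears in order in both A and B, and no longer such subsequence exists.

3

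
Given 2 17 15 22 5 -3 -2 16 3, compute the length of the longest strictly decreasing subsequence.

4

Scanning left to right, the best length ending at each element is: 2→1, 17→1, 15→2, 22→1, 5→3, -3→4, -2→4, 16→2, 3→4.
So the longest decreasing subsequence has length 4, e.g. 17, 15, 5, -3.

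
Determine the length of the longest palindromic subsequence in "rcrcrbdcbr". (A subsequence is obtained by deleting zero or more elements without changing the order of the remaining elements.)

7

One longest palindromic subsequence is rcrcrcr (positions 1,2,3,4,5,8,10); it reads the same forward and backward, and the interval DP gives dp[1][10] = 7.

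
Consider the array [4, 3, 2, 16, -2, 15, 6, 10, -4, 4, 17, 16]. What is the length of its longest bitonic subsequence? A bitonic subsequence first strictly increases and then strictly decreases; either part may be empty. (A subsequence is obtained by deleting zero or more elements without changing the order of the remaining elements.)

5

Let inc[i] be the LIS ending at i and dec[i] the longest strictly decreasing subsequence starting at i. inc = [1, 1, 1, 2, 1, 2, 2, 3, 1, 2, 4, 4], dec = [5, 4, 3, 4, 2, 3, 2, 2, 1, 1, 2, 1].
max_i inc[i]+dec[i]−1 = 5, with one witness 4, 3, 2, -2, -4.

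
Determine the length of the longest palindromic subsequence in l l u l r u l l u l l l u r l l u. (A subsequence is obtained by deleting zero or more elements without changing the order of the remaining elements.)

One longest palindromic subsequence is ulrulllllurlu (positions 3,4,5,6,7,8,10,11,12,13,14,16,17); it reads the same forward and backward, and the interval DP gives dp[1][17] = 13.

13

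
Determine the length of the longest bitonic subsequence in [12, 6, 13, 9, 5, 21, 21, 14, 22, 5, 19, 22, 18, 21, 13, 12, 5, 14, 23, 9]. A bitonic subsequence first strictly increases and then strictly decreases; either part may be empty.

9

Let inc[i] be the LIS ending at i and dec[i] the longest strictly decreasing subsequence starting at i. inc = [1, 1, 2, 2, 1, 3, 3, 3, 4, 1, 4, 5, 4, 5, 3, 3, 1, 4, 6, 2], dec = [3, 2, 3, 2, 1, 6, 6, 4, 6, 1, 5, 5, 4, 4, 3, 2, 1, 2, 2, 1].
max_i inc[i]+dec[i]−1 = 9, with one witness 12, 13, 21, 22, 19, 18, 13, 12, 9.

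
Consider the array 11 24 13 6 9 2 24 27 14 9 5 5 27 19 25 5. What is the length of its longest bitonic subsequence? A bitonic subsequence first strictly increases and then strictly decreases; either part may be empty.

One longest bitonic subsequence is 11, 13, 24, 27, 14, 9, 5 (positions 1,3,7,8,9,10,16): it rises to 27 then falls. Length 7 is optimal.

7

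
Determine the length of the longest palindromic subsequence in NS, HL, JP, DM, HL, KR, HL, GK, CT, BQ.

3

One longest palindromic subsequence is HL KR HL (positions 5,6,7); it reads the same forward and backward, and the interval DP gives dp[1][10] = 3.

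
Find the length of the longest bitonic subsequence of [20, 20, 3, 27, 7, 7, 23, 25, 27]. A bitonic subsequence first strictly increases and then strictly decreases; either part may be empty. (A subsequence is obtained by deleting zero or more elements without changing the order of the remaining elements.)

5

One longest bitonic subsequence is 3, 7, 23, 25, 27 (positions 3,5,7,8,9): it rises to 27 then falls. Length 5 is optimal.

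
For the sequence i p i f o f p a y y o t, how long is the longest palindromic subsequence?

Using dp[i][j] = 2 + dp[i+1][j−1] if the ends match, else max(dp[i+1][j], dp[i][j−1]):
dp[1][12] = 5. A witness is pfofp at positions 2,4,5,6,7.

5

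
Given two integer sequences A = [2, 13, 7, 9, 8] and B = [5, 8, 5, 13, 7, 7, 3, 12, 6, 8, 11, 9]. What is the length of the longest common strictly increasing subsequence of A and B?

2

For each value that appears in both, track the longest common increasing run ending there.
The best achievable length is 2; one witness is 7, 8 (A-positions 3,5, B-positions 5,10).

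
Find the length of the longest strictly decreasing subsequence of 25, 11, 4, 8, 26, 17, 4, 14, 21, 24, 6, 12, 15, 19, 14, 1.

5

Let dp[i] be the longest decreasing subsequence ending at position i. Then dp = [1, 2, 3, 3, 1, 2, 4, 3, 2, 2, 4, 4, 3, 3, 4, 5].
The maximum is 5; one witness is 25, 11, 8, 4, 1 at positions 1,2,4,7,16.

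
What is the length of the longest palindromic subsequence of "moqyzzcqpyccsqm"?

8

One longest palindromic subsequence is mqyzzyqm (positions 1,3,4,5,6,10,14,15); it reads the same forward and backward, and the interval DP gives dp[1][15] = 8.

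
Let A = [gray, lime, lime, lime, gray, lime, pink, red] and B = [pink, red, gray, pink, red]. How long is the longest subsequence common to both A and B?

3

Backtracking the LCS table gives one alignment: gray (A5,B3) → pink (A7,B4) → red (A8,B5).
So the longest common subsequence has length 3.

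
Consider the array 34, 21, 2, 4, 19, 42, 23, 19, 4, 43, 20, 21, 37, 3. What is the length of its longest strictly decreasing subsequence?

5

Let dp[i] be the longest decreasing subsequence ending at position i. Then dp = [1, 2, 3, 3, 3, 1, 2, 3, 4, 1, 3, 3, 2, 5].
The maximum is 5; one witness is 34, 21, 19, 4, 3 at positions 1,2,5,9,14.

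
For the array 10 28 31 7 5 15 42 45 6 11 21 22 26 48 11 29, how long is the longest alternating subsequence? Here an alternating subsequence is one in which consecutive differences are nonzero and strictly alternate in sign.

8

A longest alternating subsequence is 10, 28, 7, 15, 6, 21, 11, 29 (positions 1,2,4,6,9,11,15,16); its 7 consecutive differences strictly alternate in sign, and length 8 is optimal.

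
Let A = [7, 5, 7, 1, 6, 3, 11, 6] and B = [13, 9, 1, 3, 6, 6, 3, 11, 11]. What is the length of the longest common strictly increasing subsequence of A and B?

A longest common strictly increasing subsequence is 1, 3, 6 (length 3); it appears in order in both A and B, and no longer such subsequence exists.

3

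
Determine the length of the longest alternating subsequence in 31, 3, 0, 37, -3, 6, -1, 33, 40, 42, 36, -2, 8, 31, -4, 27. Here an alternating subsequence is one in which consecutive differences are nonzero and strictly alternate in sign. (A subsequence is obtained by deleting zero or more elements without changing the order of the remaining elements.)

11

Track the best alternating length ending on an up-step vs a down-step at each position: up/down = 1/1, 1/2, 1/2, 3/1, 1/4, 5/4, 5/6, 7/4, 7/1, 7/1, 7/8, 5/8, 9/8, 9/8, 1/10, 11/10.
The maximum over both is 11; one such subsequence is 31, 3, 37, -3, 6, -1, 33, -2, 8, -4, 27.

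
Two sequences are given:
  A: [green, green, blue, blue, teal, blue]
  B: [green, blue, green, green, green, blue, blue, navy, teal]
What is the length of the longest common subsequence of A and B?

Backtracking the LCS table gives one alignment: green (A1,B4) → green (A2,B5) → blue (A3,B6) → blue (A4,B7) → teal (A5,B9).
So the longest common subsequence has length 5.

5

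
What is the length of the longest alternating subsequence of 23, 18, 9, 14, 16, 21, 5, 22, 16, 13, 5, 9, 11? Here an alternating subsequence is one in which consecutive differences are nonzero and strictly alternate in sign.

Track the best alternating length ending on an up-step vs a down-step at each position: up/down = 1/1, 1/2, 1/2, 3/2, 3/2, 3/2, 1/4, 5/2, 5/6, 5/6, 1/6, 7/6, 7/6.
The maximum over both is 7; one such subsequence is 23, 9, 14, 5, 22, 5, 9.

7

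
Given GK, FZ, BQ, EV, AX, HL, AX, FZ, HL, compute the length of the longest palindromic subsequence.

5

One longest palindromic subsequence is FZ AX HL AX FZ (positions 2,5,6,7,8); it reads the same forward and backward, and the interval DP gives dp[1][9] = 5.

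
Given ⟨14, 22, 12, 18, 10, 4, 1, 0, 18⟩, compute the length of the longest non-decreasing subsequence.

One longest non-decreasing subsequence is 14, 18, 18 (positions 1,4,9), of length 3; no longer one exists.

3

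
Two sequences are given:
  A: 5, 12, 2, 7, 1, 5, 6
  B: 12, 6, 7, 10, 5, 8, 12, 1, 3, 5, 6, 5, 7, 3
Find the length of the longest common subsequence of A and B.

5

A longest common subsequence is 5, 12, 1, 5, 6 (length 5); the LCS DP confirms no longer common subsequence exists.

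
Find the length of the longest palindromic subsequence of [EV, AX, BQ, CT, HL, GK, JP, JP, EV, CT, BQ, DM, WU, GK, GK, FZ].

6

Using dp[i][j] = 2 + dp[i+1][j−1] if the ends match, else max(dp[i+1][j], dp[i][j−1]):
dp[1][16] = 6. A witness is BQ CT JP JP CT BQ at positions 3,4,7,8,10,11.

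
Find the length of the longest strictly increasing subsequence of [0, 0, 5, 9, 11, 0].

4

Scanning left to right, the best length ending at each element is: 0→1, 0→1, 5→2, 9→3, 11→4, 0→1.
So the longest increasing subsequence has length 4, e.g. 0, 5, 9, 11.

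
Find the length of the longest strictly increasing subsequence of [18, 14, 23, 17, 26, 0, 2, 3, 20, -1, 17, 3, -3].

Let dp[i] be the longest increasing subsequence ending at position i. Then dp = [1, 1, 2, 2, 3, 1, 2, 3, 4, 1, 4, 3, 1].
The maximum is 4; one witness is 0, 2, 3, 20 at positions 6,7,8,9.

4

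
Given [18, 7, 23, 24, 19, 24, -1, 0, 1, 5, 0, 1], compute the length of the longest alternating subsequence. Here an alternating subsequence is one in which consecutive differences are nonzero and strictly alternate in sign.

9

A longest alternating subsequence is 18, 7, 23, 19, 24, -1, 1, 0, 1 (positions 1,2,3,5,6,7,9,11,12); its 8 consecutive differences strictly alternate in sign, and length 9 is optimal.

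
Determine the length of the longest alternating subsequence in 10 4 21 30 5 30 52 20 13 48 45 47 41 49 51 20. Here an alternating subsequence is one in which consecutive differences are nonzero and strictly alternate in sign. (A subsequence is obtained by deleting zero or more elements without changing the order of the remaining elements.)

A longest alternating subsequence is 10, 4, 21, 5, 30, 20, 48, 45, 47, 41, 49, 20 (positions 1,2,3,5,6,8,10,11,12,13,14,16); its 11 consecutive differences strictly alternate in sign, and length 12 is optimal.

12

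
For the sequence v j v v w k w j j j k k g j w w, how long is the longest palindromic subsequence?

Using dp[i][j] = 2 + dp[i+1][j−1] if the ends match, else max(dp[i+1][j], dp[i][j−1]):
dp[1][16] = 8. A witness is wwjkkjww at positions 5,7,8,11,12,14,15,16.

8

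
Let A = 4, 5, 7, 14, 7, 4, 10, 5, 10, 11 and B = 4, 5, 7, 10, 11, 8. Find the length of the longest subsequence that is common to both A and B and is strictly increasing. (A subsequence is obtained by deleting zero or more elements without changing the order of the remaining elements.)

For each value that appears in both, track the longest common increasing run ending there.
The best achievable length is 5; one witness is 4, 5, 7, 10, 11 (A-positions 1,2,3,7,10, B-positions 1,2,3,4,5).

5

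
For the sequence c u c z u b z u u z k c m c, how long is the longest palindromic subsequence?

9

One longest palindromic subsequence is cczuuuzcc (positions 1,3,4,5,8,9,10,12,14); it reads the same forward and backward, and the interval DP gives dp[1][14] = 9.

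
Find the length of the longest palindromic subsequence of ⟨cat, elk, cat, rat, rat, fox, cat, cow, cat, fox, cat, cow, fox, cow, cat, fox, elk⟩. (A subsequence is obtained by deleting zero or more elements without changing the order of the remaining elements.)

Using dp[i][j] = 2 + dp[i+1][j−1] if the ends match, else max(dp[i+1][j], dp[i][j−1]):
dp[1][17] = 11. A witness is elk fox cat cow fox cow fox cow cat fox elk at positions 2,6,7,8,10,12,13,14,15,16,17.

11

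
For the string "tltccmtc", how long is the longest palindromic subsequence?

4

Using dp[i][j] = 2 + dp[i+1][j−1] if the ends match, else max(dp[i+1][j], dp[i][j−1]):
dp[1][8] = 4. A witness is tcct at positions 3,4,5,7.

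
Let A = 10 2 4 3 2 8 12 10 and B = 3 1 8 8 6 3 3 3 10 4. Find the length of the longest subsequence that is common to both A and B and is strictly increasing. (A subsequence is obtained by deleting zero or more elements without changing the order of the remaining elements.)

3

A longest common strictly increasing subsequence is 3, 8, 10 (length 3); it appears in order in both A and B, and no longer such subsequence exists.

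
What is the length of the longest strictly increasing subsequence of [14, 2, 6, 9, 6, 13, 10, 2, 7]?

4

One longest increasing subsequence is 2, 6, 9, 13 (positions 2,3,4,6), of length 4; no longer one exists.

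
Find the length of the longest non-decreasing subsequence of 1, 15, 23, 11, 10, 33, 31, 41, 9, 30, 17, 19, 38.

Scanning left to right, the best length ending at each element is: 1→1, 15→2, 23→3, 11→2, 10→2, 33→4, 31→4, 41→5, 9→2, 30→4, 17→3, 19→4, 38→5.
So the longest non-decreasing subsequence has length 5, e.g. 1, 15, 23, 33, 41.

5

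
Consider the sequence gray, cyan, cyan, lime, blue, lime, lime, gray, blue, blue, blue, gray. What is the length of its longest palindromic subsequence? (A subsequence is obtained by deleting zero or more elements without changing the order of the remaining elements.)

6

Using dp[i][j] = 2 + dp[i+1][j−1] if the ends match, else max(dp[i+1][j], dp[i][j−1]):
dp[1][12] = 6. A witness is gray blue blue blue blue gray at positions 1,5,9,10,11,12.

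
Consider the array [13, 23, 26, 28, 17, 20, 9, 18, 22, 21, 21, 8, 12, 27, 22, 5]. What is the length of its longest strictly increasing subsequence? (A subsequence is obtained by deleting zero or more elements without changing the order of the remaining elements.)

5

Let dp[i] be the longest increasing subsequence ending at position i. Then dp = [1, 2, 3, 4, 2, 3, 1, 3, 4, 4, 4, 1, 2, 5, 5, 1].
The maximum is 5; one witness is 13, 17, 20, 22, 27 at positions 1,5,6,9,14.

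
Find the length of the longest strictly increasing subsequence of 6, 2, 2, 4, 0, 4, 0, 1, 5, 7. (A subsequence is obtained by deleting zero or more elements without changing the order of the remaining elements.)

Let dp[i] be the longest increasing subsequence ending at position i. Then dp = [1, 1, 1, 2, 1, 2, 1, 2, 3, 4].
The maximum is 4; one witness is 2, 4, 5, 7 at positions 2,4,9,10.

4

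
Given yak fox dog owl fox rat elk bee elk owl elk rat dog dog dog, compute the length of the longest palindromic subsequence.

Using dp[i][j] = 2 + dp[i+1][j−1] if the ends match, else max(dp[i+1][j], dp[i][j−1]):
dp[1][15] = 7. A witness is dog rat elk owl elk rat dog at positions 3,6,7,10,11,12,15.

7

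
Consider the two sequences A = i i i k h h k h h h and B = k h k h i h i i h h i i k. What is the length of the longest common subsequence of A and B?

6

Backtracking the LCS table gives one alignment: i (A1,B5) → i (A2,B7) → i (A3,B8) → h (A5,B9) → h (A6,B10) → k (A7,B13).
So the longest common subsequence has length 6.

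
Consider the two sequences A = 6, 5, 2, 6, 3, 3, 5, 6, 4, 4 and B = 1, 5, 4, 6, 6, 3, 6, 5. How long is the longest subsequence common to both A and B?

4

A longest common subsequence is 6, 6, 3, 5 (length 4); the LCS DP confirms no longer common subsequence exists.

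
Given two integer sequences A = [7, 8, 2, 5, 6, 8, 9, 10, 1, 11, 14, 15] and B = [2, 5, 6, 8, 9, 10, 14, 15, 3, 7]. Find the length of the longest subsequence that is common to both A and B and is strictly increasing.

A longest common strictly increasing subsequence is 2, 5, 6, 8, 9, 10, 14, 15 (length 8); it appears in order in both A and B, and no longer such subsequence exists.

8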